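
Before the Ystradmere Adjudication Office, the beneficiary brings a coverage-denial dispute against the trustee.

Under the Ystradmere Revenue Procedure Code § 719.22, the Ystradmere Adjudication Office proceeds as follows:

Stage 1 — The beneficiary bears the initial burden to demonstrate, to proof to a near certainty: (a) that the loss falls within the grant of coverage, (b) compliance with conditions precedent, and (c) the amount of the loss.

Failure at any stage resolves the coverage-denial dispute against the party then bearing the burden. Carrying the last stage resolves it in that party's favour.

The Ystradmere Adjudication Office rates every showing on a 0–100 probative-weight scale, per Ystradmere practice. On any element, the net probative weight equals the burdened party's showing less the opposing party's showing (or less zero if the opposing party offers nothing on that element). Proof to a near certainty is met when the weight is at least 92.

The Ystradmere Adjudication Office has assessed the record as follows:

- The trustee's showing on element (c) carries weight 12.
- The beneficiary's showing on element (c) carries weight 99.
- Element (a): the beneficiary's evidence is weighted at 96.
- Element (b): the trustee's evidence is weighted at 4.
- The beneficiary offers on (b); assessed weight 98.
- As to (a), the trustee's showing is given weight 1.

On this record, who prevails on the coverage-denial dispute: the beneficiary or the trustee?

trustee

At Stage 1 the beneficiary must meet proof to a near certainty (weight is at least 92): on (a) the weight is 96 less the opposing 1 gives net 95, which does reach 92, so (a) meets the standard; on (b) the weight is 98 less the opposing 4 gives net 94, ≥ 92, so (b) meets the standard; on (c) the weight is 99 less the opposing 12 gives net 87, < 92, so (c) does not meet the standard.
  Stage 1 not carried; the beneficiary fails its burden.
The trustee prevails.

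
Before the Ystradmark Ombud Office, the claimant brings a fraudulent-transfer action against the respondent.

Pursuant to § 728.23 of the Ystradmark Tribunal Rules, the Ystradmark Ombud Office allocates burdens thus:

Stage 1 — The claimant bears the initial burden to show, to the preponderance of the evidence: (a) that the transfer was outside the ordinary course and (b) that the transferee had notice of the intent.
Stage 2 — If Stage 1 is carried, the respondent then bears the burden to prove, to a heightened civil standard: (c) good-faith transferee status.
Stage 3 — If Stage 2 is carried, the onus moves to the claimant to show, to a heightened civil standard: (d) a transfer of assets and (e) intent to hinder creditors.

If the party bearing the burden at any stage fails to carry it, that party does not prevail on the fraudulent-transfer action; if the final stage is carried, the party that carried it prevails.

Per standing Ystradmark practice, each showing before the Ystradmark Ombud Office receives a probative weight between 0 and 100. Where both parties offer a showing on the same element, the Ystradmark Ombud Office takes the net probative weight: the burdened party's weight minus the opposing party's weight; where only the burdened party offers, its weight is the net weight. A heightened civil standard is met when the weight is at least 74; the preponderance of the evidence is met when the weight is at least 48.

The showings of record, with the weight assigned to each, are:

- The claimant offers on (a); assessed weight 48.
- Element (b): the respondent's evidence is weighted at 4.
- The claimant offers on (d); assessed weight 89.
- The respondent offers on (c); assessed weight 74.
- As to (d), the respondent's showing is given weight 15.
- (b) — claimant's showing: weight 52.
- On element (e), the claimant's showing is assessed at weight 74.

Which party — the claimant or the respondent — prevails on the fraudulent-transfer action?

At Stage 1 the claimant must meet the preponderance of the evidence (weight is at least 48): on (a) the weight is 48, ≥ 48, so (a) meets the standard; on (b) the weight is 52 less the opposing 4 gives net 48, ≥ 48, so (b) meets the standard.
  Stage 1 carried; the burden shifts to the respondent.
At Stage 2 the respondent must meet a heightened civil standard (weight is at least 74): on (c) the weight is 74, ≥ 74, so (c) meets the standard.
  The respondent carries Stage 2; the claimant now bears the burden.
At Stage 3 the claimant must meet a heightened civil standard (weight is at least 74): on (d) the weight is 89 less the opposing 15 gives net 74, ≥ 74, so (d) meets the standard; on (e) the weight is 74, ≥ 74, so (e) meets the standard.
  The claimant carries the last stage.
Every stage carried; the claimant prevails.

claimant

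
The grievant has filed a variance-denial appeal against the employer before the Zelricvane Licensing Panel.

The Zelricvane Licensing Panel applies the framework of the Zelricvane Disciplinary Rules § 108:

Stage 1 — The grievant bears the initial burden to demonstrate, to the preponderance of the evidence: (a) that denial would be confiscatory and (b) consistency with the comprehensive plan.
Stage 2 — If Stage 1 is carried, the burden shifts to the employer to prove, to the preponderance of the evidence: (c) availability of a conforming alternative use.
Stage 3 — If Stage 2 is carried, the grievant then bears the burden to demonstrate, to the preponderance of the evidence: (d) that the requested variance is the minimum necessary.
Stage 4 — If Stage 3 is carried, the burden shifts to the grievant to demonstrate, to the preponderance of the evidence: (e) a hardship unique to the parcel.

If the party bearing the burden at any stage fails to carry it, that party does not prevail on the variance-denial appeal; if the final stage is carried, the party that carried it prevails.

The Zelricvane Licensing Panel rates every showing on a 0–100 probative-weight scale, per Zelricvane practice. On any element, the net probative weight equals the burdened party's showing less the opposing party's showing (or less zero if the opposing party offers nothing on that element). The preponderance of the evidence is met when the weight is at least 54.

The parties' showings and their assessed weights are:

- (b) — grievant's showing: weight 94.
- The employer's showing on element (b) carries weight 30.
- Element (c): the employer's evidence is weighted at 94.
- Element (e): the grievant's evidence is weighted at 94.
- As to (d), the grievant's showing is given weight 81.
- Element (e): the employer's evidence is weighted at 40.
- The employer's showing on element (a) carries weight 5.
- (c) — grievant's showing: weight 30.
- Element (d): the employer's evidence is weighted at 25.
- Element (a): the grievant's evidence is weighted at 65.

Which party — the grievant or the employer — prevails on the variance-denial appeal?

grievant

Stage 1 — burden on grievant; standard: the preponderance of the evidence (weight is at least 54).
    (a): 65 − 5 = 60 ≥ 54 [met]
    (b): 94 − 30 = 64 ≥ 54 [met]
  The grievant carries Stage 1; the employer now bears the burden.
Stage 2 — burden on employer; standard: the preponderance of the evidence (weight is at least 54).
    (c): 94 − 30 = 64 ≥ 54 [met]
  The employer carries Stage 2; the grievant now bears the burden.
Stage 3 — burden on grievant; standard: the preponderance of the evidence (weight is at least 54).
    (d): 81 − 25 = 56 ≥ 54 [met]
  All elements met. The grievant retains the burden for Stage 4.
Stage 4 — burden on grievant; standard: the preponderance of the evidence (weight is at least 54).
    (e): 94 − 40 = 54 ≥ 54 [met]
  The grievant carries the last stage.
All stages carried — the grievant prevails.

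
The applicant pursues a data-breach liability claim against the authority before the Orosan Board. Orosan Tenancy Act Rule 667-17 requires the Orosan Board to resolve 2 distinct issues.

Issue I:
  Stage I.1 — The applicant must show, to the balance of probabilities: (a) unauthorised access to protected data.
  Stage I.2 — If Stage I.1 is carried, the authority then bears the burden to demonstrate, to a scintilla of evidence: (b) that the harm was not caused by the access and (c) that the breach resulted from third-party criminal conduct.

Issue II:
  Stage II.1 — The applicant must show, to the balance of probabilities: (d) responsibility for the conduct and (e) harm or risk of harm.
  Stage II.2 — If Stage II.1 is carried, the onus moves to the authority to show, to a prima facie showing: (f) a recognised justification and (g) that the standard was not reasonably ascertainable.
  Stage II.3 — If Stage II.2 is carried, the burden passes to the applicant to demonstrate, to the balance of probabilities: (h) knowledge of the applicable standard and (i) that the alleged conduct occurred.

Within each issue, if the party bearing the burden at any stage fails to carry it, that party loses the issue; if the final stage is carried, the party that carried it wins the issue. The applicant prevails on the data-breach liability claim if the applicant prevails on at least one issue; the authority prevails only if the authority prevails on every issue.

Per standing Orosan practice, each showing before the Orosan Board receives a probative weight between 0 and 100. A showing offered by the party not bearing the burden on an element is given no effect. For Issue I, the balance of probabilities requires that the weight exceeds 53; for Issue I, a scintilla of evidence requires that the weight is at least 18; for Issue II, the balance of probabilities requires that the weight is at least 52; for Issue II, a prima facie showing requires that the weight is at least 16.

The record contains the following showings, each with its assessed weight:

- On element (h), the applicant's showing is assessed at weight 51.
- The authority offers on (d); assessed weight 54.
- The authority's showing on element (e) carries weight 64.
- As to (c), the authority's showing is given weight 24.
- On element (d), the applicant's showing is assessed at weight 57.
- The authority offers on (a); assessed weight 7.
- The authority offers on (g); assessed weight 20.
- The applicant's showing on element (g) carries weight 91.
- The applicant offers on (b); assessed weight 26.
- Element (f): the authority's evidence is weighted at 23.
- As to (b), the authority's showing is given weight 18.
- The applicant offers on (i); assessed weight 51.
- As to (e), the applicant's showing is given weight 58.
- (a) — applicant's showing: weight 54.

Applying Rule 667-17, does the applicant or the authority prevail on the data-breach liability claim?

— Issue I —
Stage I.1 (applicant, the balance of probabilities, weight exceeds 53): (a) 54 (authority's 7 disregarded) > 53 — meets.
  Stage I.1 is satisfied; the onus moves to the authority.
Stage I.2 (authority, a scintilla of evidence, weight is at least 18): (b) 18 (applicant's 26 disregarded) ≥ 18 — meets; (c) 24 ≥ 18 — meets.
  Stage I.2 carried; the final stage is satisfied.
All stages carried — the authority prevails on this issue.
— Issue II —
Stage II.1 — burden on applicant; standard: the balance of probabilities (weight is at least 52).
    (d): 57 (authority's 54 disregarded) ≥ 52 [met]
    (e): 58 (authority's 64 disregarded) ≥ 52 [met]
  All elements met. The burden passes to the authority.
Stage II.2 — burden on authority; standard: a prima facie showing (weight is at least 16).
    (f): 23 ≥ 16 [met]
    (g): 20 (applicant's 91 disregarded) ≥ 16 [met]
  Stage II.2 is satisfied; the onus moves to the applicant.
Stage II.3 — burden on applicant; standard: the balance of probabilities (weight is at least 52).
    (h): 51 < 52 [not met]
    (i): 51 < 52 [not met]
  The applicant does not carry Stage II.3.
So the authority prevails on this issue.
Per-issue: Issue I → authority; Issue II → authority. The applicant must prevail on at least one issue; overall, the authority prevails.

authority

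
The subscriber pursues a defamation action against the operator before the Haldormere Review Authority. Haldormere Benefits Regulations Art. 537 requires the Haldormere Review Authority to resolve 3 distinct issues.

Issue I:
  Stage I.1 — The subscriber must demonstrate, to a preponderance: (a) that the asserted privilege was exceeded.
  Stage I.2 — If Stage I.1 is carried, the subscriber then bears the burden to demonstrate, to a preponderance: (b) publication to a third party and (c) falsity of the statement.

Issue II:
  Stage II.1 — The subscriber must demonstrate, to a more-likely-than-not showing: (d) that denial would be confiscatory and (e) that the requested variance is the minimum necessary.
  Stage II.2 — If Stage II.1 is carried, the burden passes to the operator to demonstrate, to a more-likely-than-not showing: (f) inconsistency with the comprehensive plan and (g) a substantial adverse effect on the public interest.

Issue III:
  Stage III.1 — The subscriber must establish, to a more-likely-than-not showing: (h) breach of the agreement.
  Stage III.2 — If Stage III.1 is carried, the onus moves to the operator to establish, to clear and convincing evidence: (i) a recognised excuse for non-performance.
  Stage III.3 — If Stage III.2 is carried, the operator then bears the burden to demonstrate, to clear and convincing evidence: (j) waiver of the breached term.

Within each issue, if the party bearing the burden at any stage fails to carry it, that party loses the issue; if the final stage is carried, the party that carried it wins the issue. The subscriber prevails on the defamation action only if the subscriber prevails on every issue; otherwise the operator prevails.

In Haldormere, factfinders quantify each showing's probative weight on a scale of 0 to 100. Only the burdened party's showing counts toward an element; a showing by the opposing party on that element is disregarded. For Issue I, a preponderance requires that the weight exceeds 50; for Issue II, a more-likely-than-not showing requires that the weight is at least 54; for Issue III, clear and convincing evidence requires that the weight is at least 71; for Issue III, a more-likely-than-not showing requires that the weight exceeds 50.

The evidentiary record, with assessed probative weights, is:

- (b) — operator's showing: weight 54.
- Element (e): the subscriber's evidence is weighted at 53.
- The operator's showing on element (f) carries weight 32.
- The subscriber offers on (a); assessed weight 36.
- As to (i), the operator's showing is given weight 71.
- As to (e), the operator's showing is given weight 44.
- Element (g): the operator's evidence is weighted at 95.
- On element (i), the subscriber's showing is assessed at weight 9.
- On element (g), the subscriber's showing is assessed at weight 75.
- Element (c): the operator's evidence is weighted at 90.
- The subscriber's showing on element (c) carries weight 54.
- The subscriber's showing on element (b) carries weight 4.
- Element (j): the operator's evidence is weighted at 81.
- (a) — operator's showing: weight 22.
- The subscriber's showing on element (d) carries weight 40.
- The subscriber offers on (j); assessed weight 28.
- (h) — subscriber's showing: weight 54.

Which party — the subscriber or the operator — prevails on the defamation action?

— Issue I —
Stage I.1 (subscriber, a preponderance, weight exceeds 50): (a) 36 (operator's 22 disregarded) ≤ 50 — fails.
  The subscriber does not carry Stage I.1.
So the operator prevails on this issue.
— Issue II —
Stage II.1 (subscriber, a more-likely-than-not showing, weight is at least 54): (d) 40 < 54 — fails; (e) 53 (operator's 44 disregarded) < 54 — fails.
  Stage II.1 not carried; the subscriber fails its burden.
The analysis ends at Stage II.1; the operator prevails on this issue.
— Issue III —
At Stage III.1 the subscriber must meet a more-likely-than-not showing (weight exceeds 50): on (h) the weight is 54, which does exceed 50, so (h) meets the standard.
  The subscriber carries Stage III.1; the operator now bears the burden.
At Stage III.2 the operator must meet clear and convincing evidence (weight is at least 71): on (i) the weight is 71 (the subscriber's 9 is given no effect), ≥ 71, so (i) meets the standard.
  Stage III.2 is satisfied; the operator continues to bear the burden.
At Stage III.3 the operator must meet clear and convincing evidence (weight is at least 71): on (j) the weight is 81 (the subscriber's 28 is given no effect), ≥ 71, so (j) meets the standard.
  Stage III.3 carried; the final stage is satisfied.
All stages carried — the operator prevails on this issue.
Per-issue: Issue I → operator; Issue II → operator; Issue III → operator. The subscriber must prevail on every issue; overall, the operator prevails.

operator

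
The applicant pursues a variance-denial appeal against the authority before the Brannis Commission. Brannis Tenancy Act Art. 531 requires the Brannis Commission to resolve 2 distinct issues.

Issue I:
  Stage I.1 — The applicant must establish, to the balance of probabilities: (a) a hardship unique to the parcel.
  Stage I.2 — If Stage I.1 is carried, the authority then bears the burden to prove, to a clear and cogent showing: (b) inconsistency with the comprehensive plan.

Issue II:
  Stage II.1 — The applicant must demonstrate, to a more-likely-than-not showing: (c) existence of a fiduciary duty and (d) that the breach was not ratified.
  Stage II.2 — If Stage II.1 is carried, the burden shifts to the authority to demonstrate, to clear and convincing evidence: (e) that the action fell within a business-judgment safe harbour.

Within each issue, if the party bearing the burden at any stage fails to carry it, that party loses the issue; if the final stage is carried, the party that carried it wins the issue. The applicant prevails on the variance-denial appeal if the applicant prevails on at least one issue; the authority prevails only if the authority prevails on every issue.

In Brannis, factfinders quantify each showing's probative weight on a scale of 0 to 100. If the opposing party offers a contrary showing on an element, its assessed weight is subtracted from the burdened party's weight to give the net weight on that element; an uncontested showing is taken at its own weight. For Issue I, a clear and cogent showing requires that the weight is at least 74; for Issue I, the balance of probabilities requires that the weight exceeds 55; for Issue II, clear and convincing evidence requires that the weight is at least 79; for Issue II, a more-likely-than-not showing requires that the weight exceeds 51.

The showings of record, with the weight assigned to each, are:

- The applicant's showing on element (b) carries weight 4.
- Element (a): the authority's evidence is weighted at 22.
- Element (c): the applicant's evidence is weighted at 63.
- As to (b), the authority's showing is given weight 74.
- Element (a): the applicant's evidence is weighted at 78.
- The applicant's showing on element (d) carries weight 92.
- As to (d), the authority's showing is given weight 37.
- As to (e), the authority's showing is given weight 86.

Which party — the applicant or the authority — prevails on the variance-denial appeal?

applicant

— Issue I —
Stage I.1 — burden on applicant; standard: the balance of probabilities (weight exceeds 55).
    (a): 78 − 22 = 56 > 55 [met]
  The applicant carries Stage I.1; the authority now bears the burden.
Stage I.2 — burden on authority; standard: a clear and cogent showing (weight is at least 74).
    (b): 74 − 4 = 70 < 74 [not met]
  Not every element is met, so the authority fails to carry Stage I.2.
So the applicant prevails on this issue.
— Issue II —
At Stage II.1 the applicant must meet a more-likely-than-not showing (weight exceeds 51): on (c) the weight is 63, > 51, so (c) meets the standard; on (d) the weight is 92 less the opposing 37 gives net 55, > 51, so (d) meets the standard.
  The applicant carries Stage II.1; the authority now bears the burden.
At Stage II.2 the authority must meet clear and convincing evidence (weight is at least 79): on (e) the weight is 86, ≥ 79, so (e) meets the standard.
  The authority carries the last stage.
With every stage satisfied, the authority prevails on this issue.
Per-issue: Issue I → applicant; Issue II → authority. The applicant must prevail on at least one issue; overall, the applicant prevails.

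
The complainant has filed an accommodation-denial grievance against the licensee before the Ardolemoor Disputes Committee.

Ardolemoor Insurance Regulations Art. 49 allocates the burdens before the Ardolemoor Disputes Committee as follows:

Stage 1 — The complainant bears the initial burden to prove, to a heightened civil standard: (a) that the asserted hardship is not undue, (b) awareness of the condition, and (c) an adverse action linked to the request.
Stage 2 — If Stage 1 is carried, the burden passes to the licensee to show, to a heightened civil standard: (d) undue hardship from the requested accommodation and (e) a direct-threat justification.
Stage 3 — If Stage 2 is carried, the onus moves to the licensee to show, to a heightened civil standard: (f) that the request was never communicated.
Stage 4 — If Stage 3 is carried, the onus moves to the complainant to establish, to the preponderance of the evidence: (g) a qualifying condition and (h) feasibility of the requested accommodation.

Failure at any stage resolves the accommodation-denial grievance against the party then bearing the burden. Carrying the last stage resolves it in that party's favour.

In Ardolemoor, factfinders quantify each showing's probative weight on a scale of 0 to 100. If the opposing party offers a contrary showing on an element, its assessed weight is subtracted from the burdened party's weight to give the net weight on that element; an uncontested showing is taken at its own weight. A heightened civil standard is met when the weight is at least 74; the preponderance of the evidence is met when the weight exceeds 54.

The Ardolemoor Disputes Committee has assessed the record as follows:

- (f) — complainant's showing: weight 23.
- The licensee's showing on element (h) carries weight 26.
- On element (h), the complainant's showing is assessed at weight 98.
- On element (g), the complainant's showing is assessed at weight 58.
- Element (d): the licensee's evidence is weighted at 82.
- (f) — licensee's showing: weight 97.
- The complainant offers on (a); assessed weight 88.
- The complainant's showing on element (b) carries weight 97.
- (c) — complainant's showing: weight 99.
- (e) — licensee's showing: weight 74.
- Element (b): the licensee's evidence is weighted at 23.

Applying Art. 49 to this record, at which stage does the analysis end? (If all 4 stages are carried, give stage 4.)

Stage 1 — burden on complainant; standard: a heightened civil standard (weight is at least 74).
    (a): 88 ≥ 74 [met]
    (b): 97 − 23 = 74 ≥ 74 [met]
    (c): 99 ≥ 74 [met]
  Stage 1 carried; the burden shifts to the licensee.
Stage 2 — burden on licensee; standard: a heightened civil standard (weight is at least 74).
    (d): 82 ≥ 74 [met]
    (e): 74 ≥ 74 [met]
  Stage 2 is satisfied; the licensee continues to bear the burden.
Stage 3 — burden on licensee; standard: a heightened civil standard (weight is at least 74).
    (f): 97 − 23 = 74 ≥ 74 [met]
  All elements met. The burden passes to the complainant.
Stage 4 — burden on complainant; standard: the preponderance of the evidence (weight exceeds 54).
    (g): 58 > 54 [met]
    (h): 98 − 26 = 72 > 54 [met]
  The complainant carries the last stage.
All stages carried — the complainant prevails.

stage 4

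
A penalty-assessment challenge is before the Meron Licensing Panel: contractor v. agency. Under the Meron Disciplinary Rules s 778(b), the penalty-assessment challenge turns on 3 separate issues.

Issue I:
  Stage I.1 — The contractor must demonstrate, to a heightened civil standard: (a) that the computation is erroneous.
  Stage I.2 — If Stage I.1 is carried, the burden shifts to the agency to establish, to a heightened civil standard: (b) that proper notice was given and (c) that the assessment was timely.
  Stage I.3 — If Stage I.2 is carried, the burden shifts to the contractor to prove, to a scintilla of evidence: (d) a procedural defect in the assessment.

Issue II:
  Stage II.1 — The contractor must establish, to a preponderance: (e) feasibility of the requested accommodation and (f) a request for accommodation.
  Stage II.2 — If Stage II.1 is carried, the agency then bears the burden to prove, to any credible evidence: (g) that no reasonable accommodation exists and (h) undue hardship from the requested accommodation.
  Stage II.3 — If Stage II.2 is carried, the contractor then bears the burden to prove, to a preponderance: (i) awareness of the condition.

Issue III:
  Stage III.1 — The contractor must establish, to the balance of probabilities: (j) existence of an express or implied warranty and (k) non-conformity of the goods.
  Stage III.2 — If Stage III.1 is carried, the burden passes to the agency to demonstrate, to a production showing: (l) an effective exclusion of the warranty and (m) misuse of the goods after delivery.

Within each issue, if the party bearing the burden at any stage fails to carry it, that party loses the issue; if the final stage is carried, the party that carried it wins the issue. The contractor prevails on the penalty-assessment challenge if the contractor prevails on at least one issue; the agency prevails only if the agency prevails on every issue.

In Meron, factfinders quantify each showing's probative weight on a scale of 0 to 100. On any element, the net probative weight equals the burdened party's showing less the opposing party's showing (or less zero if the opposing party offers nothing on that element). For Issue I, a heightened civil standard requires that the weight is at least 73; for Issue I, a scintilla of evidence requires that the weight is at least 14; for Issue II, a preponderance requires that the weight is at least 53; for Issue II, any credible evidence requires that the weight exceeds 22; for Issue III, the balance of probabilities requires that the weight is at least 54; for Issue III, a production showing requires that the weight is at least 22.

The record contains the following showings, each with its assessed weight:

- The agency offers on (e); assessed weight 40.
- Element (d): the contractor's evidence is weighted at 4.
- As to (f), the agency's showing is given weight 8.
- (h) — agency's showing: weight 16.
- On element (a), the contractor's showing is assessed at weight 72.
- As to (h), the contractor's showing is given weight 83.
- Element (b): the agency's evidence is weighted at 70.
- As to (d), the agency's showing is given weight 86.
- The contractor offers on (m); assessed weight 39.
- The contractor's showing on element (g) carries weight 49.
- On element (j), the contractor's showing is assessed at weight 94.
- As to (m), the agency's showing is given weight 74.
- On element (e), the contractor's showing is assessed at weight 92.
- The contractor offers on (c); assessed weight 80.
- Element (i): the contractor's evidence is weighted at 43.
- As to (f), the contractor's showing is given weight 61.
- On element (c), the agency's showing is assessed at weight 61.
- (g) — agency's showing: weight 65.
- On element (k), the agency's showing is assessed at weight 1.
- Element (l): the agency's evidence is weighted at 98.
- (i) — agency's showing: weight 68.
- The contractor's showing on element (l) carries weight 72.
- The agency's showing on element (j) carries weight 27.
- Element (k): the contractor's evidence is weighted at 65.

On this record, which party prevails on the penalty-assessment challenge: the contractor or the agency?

agency

— Issue I —
At Stage I.1 the contractor must meet a heightened civil standard (weight is at least 73): on (a) the weight is 72, which does not reach 73, so (a) does not meet the standard.
  Stage I.1 not carried; the contractor fails its burden.
The agency prevails on this issue.
— Issue II —
Stage II.1 — burden on contractor; standard: a preponderance (weight is at least 53).
    (e): 92 − 40 = 52 < 53 [not met]
    (f): 61 − 8 = 53 ≥ 53 [met]
  Stage II.1 not carried; the contractor fails its burden.
So the agency prevails on this issue.
— Issue III —
At Stage III.1 the contractor must meet the balance of probabilities (weight is at least 54): on (j) the weight is 94 less the opposing 27 gives net 67, which does reach 54, so (j) meets the standard; on (k) the weight is 65 less the opposing 1 gives net 64, ≥ 54, so (k) meets the standard.
  Stage III.1 is satisfied; the onus moves to the agency.
At Stage III.2 the agency must meet a production showing (weight is at least 22): on (l) the weight is 98 less the opposing 72 gives net 26, which does reach 22, so (l) meets the standard; on (m) the weight is 74 less the opposing 39 gives net 35, which does reach 22, so (m) meets the standard.
  All elements met at the final stage.
Every stage carried; the agency prevails on this issue.
Per-issue: Issue I → agency; Issue II → agency; Issue III → agency. The contractor must prevail on at least one issue; overall, the agency prevails.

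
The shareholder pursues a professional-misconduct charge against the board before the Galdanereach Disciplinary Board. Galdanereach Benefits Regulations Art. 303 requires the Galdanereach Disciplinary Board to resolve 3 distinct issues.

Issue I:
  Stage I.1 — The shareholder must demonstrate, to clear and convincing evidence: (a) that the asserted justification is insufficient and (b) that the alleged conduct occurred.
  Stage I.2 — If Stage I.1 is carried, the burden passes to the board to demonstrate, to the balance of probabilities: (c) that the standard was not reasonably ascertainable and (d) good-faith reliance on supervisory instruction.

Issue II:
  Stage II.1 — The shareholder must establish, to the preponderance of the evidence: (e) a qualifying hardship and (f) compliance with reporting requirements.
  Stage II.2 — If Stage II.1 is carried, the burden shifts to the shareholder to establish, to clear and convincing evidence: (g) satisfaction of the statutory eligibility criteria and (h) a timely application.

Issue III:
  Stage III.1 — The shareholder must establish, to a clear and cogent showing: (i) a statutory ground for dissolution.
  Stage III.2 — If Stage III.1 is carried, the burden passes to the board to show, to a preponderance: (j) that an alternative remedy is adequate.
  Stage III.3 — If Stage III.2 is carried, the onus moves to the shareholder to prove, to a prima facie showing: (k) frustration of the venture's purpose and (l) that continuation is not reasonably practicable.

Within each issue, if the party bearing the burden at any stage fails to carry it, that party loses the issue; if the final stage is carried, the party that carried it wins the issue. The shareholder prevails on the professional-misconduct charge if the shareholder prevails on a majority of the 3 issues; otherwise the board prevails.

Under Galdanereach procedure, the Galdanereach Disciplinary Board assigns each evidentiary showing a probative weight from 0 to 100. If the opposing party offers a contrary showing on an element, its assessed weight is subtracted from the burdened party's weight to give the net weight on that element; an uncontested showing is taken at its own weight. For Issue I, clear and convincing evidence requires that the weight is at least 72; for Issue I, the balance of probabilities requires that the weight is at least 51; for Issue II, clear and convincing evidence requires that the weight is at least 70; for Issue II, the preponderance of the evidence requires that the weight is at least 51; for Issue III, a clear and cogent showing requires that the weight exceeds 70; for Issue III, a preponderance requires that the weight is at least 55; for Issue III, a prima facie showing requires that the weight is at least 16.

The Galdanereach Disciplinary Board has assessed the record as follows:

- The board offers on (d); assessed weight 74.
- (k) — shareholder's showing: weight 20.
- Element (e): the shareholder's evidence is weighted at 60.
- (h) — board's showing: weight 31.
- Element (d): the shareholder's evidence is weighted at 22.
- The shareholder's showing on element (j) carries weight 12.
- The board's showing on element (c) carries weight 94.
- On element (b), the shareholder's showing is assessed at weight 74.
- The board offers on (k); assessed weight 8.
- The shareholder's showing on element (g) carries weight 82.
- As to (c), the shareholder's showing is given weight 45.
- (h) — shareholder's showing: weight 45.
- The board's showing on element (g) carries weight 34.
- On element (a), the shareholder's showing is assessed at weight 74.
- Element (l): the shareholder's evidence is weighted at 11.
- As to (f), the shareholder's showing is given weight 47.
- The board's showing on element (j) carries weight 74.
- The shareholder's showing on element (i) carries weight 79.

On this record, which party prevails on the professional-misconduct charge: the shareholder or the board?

board

— Issue I —
Stage I.1 — burden on shareholder; standard: clear and convincing evidence (weight is at least 72).
    (a): 74 ≥ 72 [met]
    (b): 74 ≥ 72 [met]
  Stage I.1 is satisfied; the onus moves to the board.
Stage I.2 — burden on board; standard: the balance of probabilities (weight is at least 51).
    (c): 94 − 45 = 49 < 51 [not met]
    (d): 74 − 22 = 52 ≥ 51 [met]
  Not every element is met, so the board fails to carry Stage I.2.
The shareholder prevails on this issue.
— Issue II —
Stage II.1 — burden on shareholder; standard: the preponderance of the evidence (weight is at least 51).
    (e): 60 ≥ 51 [met]
    (f): 47 < 51 [not met]
  The shareholder does not carry Stage II.1.
The analysis ends at Stage II.1; the board prevails on this issue.
— Issue III —
At Stage III.1 the shareholder must meet a clear and cogent showing (weight exceeds 70): on (i) the weight is 79, > 70, so (i) meets the standard.
  All elements met. The burden passes to the board.
At Stage III.2 the board must meet a preponderance (weight is at least 55): on (j) the weight is 74 less the opposing 12 gives net 62, which does reach 55, so (j) meets the standard.
  All elements met. The burden passes to the shareholder.
At Stage III.3 the shareholder must meet a prima facie showing (weight is at least 16): on (k) the weight is 20 less the opposing 8 gives net 12, < 16, so (k) does not meet the standard; on (l) the weight is 11, < 16, so (l) does not meet the standard.
  Not every element is met, so the shareholder fails to carry Stage III.3.
So the board prevails on this issue.
Per-issue: Issue I → shareholder; Issue II → board; Issue III → board. The shareholder must prevail on a majority of issues; overall, the board prevails.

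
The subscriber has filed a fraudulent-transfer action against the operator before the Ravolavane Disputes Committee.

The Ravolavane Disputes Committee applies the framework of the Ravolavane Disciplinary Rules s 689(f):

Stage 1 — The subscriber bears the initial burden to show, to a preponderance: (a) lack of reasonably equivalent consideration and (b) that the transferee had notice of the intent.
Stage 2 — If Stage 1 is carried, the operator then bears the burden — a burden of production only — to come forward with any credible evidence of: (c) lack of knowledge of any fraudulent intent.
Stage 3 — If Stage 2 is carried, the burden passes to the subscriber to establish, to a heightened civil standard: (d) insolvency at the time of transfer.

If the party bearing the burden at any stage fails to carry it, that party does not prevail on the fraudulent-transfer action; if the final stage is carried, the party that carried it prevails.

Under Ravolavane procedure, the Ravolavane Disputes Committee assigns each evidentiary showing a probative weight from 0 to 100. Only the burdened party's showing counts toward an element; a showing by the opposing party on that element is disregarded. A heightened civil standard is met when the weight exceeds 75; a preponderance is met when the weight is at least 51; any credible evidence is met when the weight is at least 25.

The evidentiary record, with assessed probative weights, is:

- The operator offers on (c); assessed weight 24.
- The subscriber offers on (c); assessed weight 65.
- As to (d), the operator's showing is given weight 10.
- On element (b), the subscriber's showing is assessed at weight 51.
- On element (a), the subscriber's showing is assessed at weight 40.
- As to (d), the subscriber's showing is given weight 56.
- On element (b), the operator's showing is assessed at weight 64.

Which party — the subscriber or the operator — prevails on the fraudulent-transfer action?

Stage 1 — burden on subscriber; standard: a preponderance (weight is at least 51).
    (a): 40 < 51 [not met]
    (b): 51 (operator's 64 disregarded) ≥ 51 [met]
  Not every element is met, so the subscriber fails to carry Stage 1.
The analysis ends at Stage 1; the operator prevails.

operator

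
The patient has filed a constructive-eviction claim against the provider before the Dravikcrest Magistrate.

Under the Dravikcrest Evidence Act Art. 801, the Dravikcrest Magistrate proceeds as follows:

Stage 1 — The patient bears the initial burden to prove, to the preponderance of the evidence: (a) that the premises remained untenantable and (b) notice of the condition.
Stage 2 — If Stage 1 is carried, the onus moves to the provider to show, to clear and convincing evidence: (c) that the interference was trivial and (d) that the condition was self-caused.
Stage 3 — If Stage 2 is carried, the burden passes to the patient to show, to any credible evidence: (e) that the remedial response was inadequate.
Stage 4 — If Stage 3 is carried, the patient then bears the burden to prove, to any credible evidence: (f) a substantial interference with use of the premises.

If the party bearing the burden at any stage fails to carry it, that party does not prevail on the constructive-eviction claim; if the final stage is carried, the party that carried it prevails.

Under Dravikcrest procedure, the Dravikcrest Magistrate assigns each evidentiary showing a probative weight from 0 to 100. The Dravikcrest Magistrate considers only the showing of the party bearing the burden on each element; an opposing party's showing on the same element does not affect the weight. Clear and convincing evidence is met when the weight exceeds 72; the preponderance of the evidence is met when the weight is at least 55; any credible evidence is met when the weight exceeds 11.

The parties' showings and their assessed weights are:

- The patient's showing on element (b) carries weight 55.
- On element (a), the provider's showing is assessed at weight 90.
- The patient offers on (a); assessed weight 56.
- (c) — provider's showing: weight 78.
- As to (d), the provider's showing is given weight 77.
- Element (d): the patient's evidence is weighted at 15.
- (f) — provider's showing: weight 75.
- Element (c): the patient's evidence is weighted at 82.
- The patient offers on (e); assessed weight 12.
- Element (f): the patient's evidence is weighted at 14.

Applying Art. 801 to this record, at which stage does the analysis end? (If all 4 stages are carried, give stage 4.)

Stage 1 (patient, the preponderance of the evidence, weight is at least 55): (a) 56 (provider's 90 disregarded) ≥ 55 — meets; (b) 55 ≥ 55 — meets.
  Stage 1 is satisfied; the onus moves to the provider.
Stage 2 (provider, clear and convincing evidence, weight exceeds 72): (c) 78 (patient's 82 disregarded) > 72 — meets; (d) 77 (patient's 15 disregarded) > 72 — meets.
  The provider carries Stage 2; the patient now bears the burden.
Stage 3 (patient, any credible evidence, weight exceeds 11): (e) 12 > 11 — meets.
  Stage 3 carried; the burden remains with the patient.
Stage 4 (patient, any credible evidence, weight exceeds 11): (f) 14 (provider's 75 disregarded) > 11 — meets.
  The patient carries the last stage.
Every stage carried; the patient prevails.

stage 4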